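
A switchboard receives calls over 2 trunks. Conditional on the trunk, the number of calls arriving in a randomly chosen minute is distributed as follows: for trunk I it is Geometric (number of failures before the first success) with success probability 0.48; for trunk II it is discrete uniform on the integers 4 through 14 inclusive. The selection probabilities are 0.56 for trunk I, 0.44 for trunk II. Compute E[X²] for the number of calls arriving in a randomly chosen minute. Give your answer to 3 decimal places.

41.961

For each component E[X²] = Var + (mean)², giving I: 3.43056; II: 91.
Overall E[X²] = 0.56·3.43056 + 0.44·91 = 41.9611.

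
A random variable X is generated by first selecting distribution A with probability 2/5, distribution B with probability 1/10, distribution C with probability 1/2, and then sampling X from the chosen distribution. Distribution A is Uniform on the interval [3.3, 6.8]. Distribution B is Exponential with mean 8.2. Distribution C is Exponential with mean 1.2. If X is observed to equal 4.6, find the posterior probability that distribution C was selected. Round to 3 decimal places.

0.069

Likelihoods f(4.6 | ·): A: 0.285714; B: 0.0695917; C: 0.0180311.
Posterior ∝ prior × likelihood. Numerator for C: 0.5·0.0180311 = 0.00901557.
Normalizing constant: 0.4·0.285714 + 0.1·0.0695917 + 0.5·0.0180311 = 0.13026.
P(C | observation) = 0.00901557 / 0.13026 = 0.0692119.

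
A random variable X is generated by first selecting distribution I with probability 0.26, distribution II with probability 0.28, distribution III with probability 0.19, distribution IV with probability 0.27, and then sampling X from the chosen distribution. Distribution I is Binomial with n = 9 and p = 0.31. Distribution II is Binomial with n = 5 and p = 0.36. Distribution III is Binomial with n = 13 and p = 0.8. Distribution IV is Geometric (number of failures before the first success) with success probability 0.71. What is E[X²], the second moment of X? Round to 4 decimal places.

For each component E[X²] = Var + (mean)², giving I: 9.7092; II: 4.392; III: 110.24; IV: 0.742115.
Overall E[X²] = 0.26·9.7092 + 0.28·4.392 + 0.19·110.24 + 0.27·0.742115 = 24.9001.

24.9001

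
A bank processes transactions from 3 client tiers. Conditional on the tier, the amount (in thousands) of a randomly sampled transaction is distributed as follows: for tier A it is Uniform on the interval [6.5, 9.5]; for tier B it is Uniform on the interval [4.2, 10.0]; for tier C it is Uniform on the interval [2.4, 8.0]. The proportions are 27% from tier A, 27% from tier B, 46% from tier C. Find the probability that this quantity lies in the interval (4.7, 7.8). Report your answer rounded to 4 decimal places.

0.5160

Conditional on each tier, P(4.7 < X < 7.8): A: 0.433333; B: 0.534483; C: 0.553571.
By total probability, P(4.7 < X < 7.8) = 0.27·0.433333 + 0.27·0.534483 + 0.46·0.553571 = 0.515953.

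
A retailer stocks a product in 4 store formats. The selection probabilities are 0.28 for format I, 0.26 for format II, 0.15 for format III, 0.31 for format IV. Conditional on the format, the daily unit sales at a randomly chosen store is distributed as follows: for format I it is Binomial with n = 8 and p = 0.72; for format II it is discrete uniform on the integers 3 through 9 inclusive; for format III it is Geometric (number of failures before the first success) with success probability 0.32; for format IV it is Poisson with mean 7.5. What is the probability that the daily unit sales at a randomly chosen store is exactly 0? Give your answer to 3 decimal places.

Conditional on each format, P(X = 0): I: 3.77802e-05; II: 0; III: 0.32; IV: 0.000553084.
By total probability, P(X = 0) = 0.28·3.77802e-05 + 0.26·0 + 0.15·0.32 + 0.31·0.000553084 = 0.048182.

0.048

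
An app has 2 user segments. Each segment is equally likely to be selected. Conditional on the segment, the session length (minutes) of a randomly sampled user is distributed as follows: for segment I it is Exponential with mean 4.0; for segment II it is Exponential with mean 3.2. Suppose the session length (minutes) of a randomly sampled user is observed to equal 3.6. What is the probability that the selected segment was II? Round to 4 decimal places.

Likelihoods f(3.6 | ·): I: 0.101642; II: 0.101454.
Posterior ∝ prior × likelihood. Numerator for II: 0.5·0.101454 = 0.0507269.
Normalizing constant: 0.5·0.101642 + 0.5·0.101454 = 0.101548.
P(II | observation) = 0.0507269 / 0.101548 = 0.499536.

0.4995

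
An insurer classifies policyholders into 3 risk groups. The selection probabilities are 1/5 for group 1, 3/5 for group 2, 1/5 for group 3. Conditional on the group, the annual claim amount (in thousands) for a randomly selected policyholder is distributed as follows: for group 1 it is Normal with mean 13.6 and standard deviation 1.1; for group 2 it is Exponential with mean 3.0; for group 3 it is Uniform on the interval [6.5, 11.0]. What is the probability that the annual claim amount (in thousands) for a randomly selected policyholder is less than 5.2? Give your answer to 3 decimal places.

Conditional on each group, P(X < 5.2): 1: 1.11577e-14; 2: 0.823306; 3: 0.
By total probability, P(X < 5.2) = 0.2·1.11577e-14 + 0.6·0.823306 + 0.2·0 = 0.493983.

0.494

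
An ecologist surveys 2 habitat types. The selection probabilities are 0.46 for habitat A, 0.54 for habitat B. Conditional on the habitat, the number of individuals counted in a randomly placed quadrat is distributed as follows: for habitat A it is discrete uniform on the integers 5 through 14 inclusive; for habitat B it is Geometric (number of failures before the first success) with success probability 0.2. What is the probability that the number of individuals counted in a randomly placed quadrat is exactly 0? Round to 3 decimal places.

0.108

Conditional on each habitat, P(X = 0): A: 0; B: 0.2.
By total probability, P(X = 0) = 0.46·0 + 0.54·0.2 = 0.108.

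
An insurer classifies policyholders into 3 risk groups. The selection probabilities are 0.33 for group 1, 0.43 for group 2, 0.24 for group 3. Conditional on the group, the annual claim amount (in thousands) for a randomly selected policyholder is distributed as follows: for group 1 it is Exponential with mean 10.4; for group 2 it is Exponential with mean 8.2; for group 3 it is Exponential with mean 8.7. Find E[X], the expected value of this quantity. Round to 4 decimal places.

Component means — 1: 10.4; 2: 8.2; 3: 8.7.
E[X] = 0.33·10.4 + 0.43·8.2 + 0.24·8.7 = 9.046.

9.0460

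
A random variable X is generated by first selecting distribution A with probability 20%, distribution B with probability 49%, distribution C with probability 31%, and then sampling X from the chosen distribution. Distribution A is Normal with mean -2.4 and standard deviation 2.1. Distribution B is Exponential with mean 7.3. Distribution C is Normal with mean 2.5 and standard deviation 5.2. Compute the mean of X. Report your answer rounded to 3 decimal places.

3.872

Component means — A: -2.4; B: 7.3; C: 2.5.
E[X] = 0.2·-2.4 + 0.49·7.3 + 0.31·2.5 = 3.872.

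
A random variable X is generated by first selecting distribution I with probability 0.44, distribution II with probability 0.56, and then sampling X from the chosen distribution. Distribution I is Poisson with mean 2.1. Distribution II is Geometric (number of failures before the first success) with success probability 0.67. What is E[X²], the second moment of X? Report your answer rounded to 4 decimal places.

3.4119

For each component E[X²] = Var + (mean)², giving I: 6.51; II: 0.977723.
Overall E[X²] = 0.44·6.51 + 0.56·0.977723 = 3.41193.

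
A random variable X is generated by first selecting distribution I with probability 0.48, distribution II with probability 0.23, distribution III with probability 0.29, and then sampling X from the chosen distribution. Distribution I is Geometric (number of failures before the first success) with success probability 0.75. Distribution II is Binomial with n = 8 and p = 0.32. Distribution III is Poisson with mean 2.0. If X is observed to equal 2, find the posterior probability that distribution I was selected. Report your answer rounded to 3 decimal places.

0.135

Likelihoods P(X=2 | ·): I: 0.046875; II: 0.283473; III: 0.270671.
Posterior ∝ prior × likelihood. Numerator for I: 0.48·0.046875 = 0.0225.
Normalizing constant: 0.48·0.046875 + 0.23·0.283473 + 0.29·0.270671 = 0.166193.
P(I | observation) = 0.0225 / 0.166193 = 0.135385.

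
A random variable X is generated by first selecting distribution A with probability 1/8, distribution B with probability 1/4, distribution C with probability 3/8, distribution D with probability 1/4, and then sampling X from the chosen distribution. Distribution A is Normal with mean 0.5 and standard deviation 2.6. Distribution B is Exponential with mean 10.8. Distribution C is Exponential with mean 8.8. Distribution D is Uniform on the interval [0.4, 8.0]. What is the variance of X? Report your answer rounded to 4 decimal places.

72.3019

Per component, A: μ=0.5, E[X²]=7.01; B: μ=10.8, E[X²]=233.28; C: μ=8.8, E[X²]=154.88; D: μ=4.2, E[X²]=22.4533.
E[X] = 0.125·0.5 + 0.25·10.8 + 0.375·8.8 + 0.25·4.2 = 7.1125.
E[X²] = 0.125·7.01 + 0.25·233.28 + 0.375·154.88 + 0.25·22.4533 = 122.89.
Var(X) = E[X²] − (E[X])² = 122.89 − 50.5877 = 72.3019.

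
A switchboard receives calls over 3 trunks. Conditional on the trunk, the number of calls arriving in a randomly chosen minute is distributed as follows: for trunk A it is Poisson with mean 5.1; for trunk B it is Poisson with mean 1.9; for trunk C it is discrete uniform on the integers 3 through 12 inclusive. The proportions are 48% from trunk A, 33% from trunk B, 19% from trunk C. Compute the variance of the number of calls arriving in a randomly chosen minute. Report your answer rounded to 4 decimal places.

8.7561

Per component, A: μ=5.1, E[X²]=31.11; B: μ=1.9, E[X²]=5.51; C: μ=7.5, E[X²]=64.5.
E[X] = 0.48·5.1 + 0.33·1.9 + 0.19·7.5 = 4.5.
E[X²] = 0.48·31.11 + 0.33·5.51 + 0.19·64.5 = 29.0061.
Var(X) = E[X²] − (E[X])² = 29.0061 − 20.25 = 8.7561.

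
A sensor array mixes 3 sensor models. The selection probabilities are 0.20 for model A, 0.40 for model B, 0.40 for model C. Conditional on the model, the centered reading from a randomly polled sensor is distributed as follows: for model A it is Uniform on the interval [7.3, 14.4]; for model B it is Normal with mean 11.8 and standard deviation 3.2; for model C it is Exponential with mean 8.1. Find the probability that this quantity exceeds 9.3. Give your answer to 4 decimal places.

0.5836

Conditional on each model, P(X > 9.3): A: 0.71831; B: 0.782672; C: 0.317224.
By total probability, P(X > 9.3) = 0.2·0.71831 + 0.4·0.782672 + 0.4·0.317224 = 0.58362.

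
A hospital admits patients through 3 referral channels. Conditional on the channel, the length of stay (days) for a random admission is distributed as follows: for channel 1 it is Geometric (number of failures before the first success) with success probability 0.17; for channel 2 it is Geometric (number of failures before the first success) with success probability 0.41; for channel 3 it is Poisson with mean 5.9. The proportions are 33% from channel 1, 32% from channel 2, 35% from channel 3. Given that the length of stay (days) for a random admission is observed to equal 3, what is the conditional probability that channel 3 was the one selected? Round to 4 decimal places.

Likelihoods P(X=3 | ·): 1: 0.0972038; 2: 0.0842054; 3: 0.0937707.
Posterior ∝ prior × likelihood. Numerator for 3: 0.35·0.0937707 = 0.0328198.
Normalizing constant: 0.33·0.0972038 + 0.32·0.0842054 + 0.35·0.0937707 = 0.0918427.
P(3 | observation) = 0.0328198 / 0.0918427 = 0.357347.

0.3573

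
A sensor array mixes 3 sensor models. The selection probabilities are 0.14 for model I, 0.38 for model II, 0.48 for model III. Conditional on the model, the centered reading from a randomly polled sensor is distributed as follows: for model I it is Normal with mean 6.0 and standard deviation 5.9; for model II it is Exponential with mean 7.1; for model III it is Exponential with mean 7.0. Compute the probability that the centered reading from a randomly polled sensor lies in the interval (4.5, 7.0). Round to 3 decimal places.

Conditional on each model, P(4.5 < X < 7.0): I: 0.167639; II: 0.157473; III: 0.157909.
By total probability, P(4.5 < X < 7.0) = 0.14·0.167639 + 0.38·0.157473 + 0.48·0.157909 = 0.159105.

0.159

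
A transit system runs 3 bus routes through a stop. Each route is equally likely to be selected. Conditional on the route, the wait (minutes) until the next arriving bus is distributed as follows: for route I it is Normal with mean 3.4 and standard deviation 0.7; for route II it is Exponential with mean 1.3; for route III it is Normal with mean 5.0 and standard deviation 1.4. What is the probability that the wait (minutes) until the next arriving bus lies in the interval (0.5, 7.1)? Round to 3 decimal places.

0.870

Conditional on each route, P(0.5 < X < 7.1): I: 0.999983; II: 0.676465; III: 0.932539.
By total probability, P(0.5 < X < 7.1) = 0.333333·0.999983 + 0.333333·0.676465 + 0.333333·0.932539 = 0.869662.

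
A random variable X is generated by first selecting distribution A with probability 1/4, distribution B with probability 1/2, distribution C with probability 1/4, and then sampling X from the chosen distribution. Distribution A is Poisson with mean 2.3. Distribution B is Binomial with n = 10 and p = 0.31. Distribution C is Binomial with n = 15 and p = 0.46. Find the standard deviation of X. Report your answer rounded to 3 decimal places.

Per component, A: μ=2.3, E[X²]=7.59; B: μ=3.1, E[X²]=11.749; C: μ=6.9, E[X²]=51.336.
E[X] = 0.25·2.3 + 0.5·3.1 + 0.25·6.9 = 3.85.
E[X²] = 0.25·7.59 + 0.5·11.749 + 0.25·51.336 = 20.606.
Var(X) = E[X²] − (E[X])² = 20.606 − 14.8225 = 5.7835.
SD(X) = √5.7835 = 2.40489.

2.405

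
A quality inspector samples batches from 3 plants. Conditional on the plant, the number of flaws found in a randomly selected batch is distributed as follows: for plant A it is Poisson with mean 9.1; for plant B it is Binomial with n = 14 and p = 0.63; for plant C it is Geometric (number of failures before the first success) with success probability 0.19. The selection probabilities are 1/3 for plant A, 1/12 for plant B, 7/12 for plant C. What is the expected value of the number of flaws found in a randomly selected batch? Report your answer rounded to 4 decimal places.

6.2552

Component means — A: 9.1; B: 8.82; C: 4.26316.
E[X] = 0.333333·9.1 + 0.0833333·8.82 + 0.583333·4.26316 = 6.25518.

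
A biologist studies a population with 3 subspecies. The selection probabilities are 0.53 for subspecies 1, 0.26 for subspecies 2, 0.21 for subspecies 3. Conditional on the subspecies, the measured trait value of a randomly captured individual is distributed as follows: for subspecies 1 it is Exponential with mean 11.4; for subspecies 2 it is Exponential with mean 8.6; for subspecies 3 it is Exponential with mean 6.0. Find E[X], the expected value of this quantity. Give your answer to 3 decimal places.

9.538

Component means — 1: 11.4; 2: 8.6; 3: 6.
E[X] = 0.53·11.4 + 0.26·8.6 + 0.21·6 = 9.538.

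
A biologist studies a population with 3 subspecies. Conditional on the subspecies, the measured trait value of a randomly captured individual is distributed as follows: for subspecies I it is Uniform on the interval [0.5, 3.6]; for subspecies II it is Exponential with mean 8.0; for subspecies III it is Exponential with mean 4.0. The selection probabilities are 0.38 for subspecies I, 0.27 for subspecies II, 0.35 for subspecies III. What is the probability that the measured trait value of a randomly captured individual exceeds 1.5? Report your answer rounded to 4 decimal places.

Conditional on each subspecies, P(X > 1.5): I: 0.677419; II: 0.829029; III: 0.687289.
By total probability, P(X > 1.5) = 0.38·0.677419 + 0.27·0.829029 + 0.35·0.687289 = 0.721808.

0.7218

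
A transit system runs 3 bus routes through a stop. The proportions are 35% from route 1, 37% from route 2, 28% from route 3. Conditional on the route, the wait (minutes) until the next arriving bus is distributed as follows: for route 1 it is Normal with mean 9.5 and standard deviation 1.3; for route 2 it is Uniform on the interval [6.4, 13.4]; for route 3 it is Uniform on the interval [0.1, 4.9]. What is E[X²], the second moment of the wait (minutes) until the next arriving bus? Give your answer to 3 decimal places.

For each component E[X²] = Var + (mean)², giving 1: 91.94; 2: 102.093; 3: 8.17.
Overall E[X²] = 0.35·91.94 + 0.37·102.093 + 0.28·8.17 = 72.2411.

72.241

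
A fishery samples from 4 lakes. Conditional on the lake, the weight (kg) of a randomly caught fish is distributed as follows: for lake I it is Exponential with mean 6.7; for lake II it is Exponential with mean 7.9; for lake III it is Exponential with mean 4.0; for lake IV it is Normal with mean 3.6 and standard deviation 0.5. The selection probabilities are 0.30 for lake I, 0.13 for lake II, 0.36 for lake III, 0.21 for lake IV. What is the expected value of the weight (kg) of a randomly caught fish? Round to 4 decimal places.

5.2330

Component means — I: 6.7; II: 7.9; III: 4; IV: 3.6.
E[X] = 0.3·6.7 + 0.13·7.9 + 0.36·4 + 0.21·3.6 = 5.233.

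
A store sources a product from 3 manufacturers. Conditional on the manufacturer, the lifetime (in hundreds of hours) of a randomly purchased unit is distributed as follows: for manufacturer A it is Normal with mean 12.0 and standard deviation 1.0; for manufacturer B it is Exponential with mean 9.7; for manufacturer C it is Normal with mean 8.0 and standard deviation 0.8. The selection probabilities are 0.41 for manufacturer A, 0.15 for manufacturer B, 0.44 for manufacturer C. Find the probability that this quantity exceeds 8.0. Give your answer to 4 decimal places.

0.6957

Conditional on each manufacturer, P(X > 8.0): A: 0.999968; B: 0.438348; C: 0.5.
By total probability, P(X > 8.0) = 0.41·0.999968 + 0.15·0.438348 + 0.44·0.5 = 0.695739.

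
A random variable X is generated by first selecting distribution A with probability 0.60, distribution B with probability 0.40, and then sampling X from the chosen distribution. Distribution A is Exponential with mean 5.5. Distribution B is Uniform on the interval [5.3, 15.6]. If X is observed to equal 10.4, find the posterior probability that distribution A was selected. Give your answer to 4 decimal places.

0.2977

Likelihoods f(10.4 | ·): A: 0.0274426; B: 0.0970874.
Posterior ∝ prior × likelihood. Numerator for A: 0.6·0.0274426 = 0.0164656.
Normalizing constant: 0.6·0.0274426 + 0.4·0.0970874 = 0.0553005.
P(A | observation) = 0.0164656 / 0.0553005 = 0.297747.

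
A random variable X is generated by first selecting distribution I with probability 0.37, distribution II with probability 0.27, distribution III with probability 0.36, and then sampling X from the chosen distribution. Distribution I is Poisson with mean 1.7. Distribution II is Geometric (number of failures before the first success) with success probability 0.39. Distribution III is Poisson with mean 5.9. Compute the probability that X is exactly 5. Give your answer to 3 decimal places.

0.076

Conditional on each component, P(X = 5): I: 0.0216154; II: 0.0329393; III: 0.163208.
By total probability, P(X = 5) = 0.37·0.0216154 + 0.27·0.0329393 + 0.36·0.163208 = 0.0756462.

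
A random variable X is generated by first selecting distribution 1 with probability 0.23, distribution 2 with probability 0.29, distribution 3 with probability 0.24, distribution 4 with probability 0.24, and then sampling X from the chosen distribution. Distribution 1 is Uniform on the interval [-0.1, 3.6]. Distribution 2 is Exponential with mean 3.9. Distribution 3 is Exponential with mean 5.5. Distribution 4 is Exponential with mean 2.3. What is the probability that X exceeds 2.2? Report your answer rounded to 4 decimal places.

Conditional on each component, P(X > 2.2): 1: 0.378378; 2: 0.56887; 3: 0.67032; 4: 0.384227.
By total probability, P(X > 2.2) = 0.23·0.378378 + 0.29·0.56887 + 0.24·0.67032 + 0.24·0.384227 = 0.505091.

0.5051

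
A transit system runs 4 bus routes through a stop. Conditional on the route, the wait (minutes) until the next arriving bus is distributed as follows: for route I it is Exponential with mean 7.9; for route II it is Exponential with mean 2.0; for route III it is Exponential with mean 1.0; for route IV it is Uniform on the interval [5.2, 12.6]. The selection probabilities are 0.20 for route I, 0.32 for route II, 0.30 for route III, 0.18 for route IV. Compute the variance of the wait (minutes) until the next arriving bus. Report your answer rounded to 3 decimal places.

Per component, I: μ=7.9, E[X²]=124.82; II: μ=2, E[X²]=8; III: μ=1, E[X²]=2; IV: μ=8.9, E[X²]=83.7733.
E[X] = 0.2·7.9 + 0.32·2 + 0.3·1 + 0.18·8.9 = 4.122.
E[X²] = 0.2·124.82 + 0.32·8 + 0.3·2 + 0.18·83.7733 = 43.2032.
Var(X) = E[X²] − (E[X])² = 43.2032 − 16.9909 = 26.2123.

26.212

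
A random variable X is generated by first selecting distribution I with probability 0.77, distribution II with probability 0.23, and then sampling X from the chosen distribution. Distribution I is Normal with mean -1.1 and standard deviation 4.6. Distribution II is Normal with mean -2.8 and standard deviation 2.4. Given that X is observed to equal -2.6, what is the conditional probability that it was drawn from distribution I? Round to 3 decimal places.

0.624

Likelihoods f(-2.6 | ·): I: 0.0822361; II: 0.16565.
Posterior ∝ prior × likelihood. Numerator for I: 0.77·0.0822361 = 0.0633218.
Normalizing constant: 0.77·0.0822361 + 0.23·0.16565 = 0.101421.
P(I | observation) = 0.0633218 / 0.101421 = 0.624344.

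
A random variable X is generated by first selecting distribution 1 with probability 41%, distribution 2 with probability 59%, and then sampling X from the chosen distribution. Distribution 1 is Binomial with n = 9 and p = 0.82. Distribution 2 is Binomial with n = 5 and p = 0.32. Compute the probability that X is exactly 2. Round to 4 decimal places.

Conditional on each component, P(X = 2): 1: 0.000148196; 2: 0.321978.
By total probability, P(X = 2) = 0.41·0.000148196 + 0.59·0.321978 = 0.190028.

0.1900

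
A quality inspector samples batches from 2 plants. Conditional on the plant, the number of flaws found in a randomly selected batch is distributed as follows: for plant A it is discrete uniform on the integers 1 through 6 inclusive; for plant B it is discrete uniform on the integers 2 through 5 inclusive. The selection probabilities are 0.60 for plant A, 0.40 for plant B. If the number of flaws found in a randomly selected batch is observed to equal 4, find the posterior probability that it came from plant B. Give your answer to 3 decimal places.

Likelihoods P(X=4 | ·): A: 0.166667; B: 0.25.
Posterior ∝ prior × likelihood. Numerator for B: 0.4·0.25 = 0.1.
Normalizing constant: 0.6·0.166667 + 0.4·0.25 = 0.2.
P(B | observation) = 0.1 / 0.2 = 0.5.

0.500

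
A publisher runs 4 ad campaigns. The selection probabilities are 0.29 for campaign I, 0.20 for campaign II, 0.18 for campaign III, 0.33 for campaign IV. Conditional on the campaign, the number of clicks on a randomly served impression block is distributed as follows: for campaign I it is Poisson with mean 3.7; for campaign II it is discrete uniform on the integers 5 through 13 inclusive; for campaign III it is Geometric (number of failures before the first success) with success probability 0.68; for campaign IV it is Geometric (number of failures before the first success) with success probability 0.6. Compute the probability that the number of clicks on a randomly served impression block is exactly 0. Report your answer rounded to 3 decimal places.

Conditional on each campaign, P(X = 0): I: 0.0247235; II: 0; III: 0.68; IV: 0.6.
By total probability, P(X = 0) = 0.29·0.0247235 + 0.2·0 + 0.18·0.68 + 0.33·0.6 = 0.32757.

0.328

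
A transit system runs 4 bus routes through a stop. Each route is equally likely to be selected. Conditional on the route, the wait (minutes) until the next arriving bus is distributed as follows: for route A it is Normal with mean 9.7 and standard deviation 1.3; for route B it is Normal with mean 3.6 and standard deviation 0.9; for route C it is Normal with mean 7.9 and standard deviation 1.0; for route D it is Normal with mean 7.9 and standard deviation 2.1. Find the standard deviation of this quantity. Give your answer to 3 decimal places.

Per component, A: μ=9.7, E[X²]=95.78; B: μ=3.6, E[X²]=13.77; C: μ=7.9, E[X²]=63.41; D: μ=7.9, E[X²]=66.82.
E[X] = 0.25·9.7 + 0.25·3.6 + 0.25·7.9 + 0.25·7.9 = 7.275.
E[X²] = 0.25·95.78 + 0.25·13.77 + 0.25·63.41 + 0.25·66.82 = 59.945.
Var(X) = E[X²] − (E[X])² = 59.945 − 52.9256 = 7.01937.
SD(X) = √7.01937 = 2.64941.

2.649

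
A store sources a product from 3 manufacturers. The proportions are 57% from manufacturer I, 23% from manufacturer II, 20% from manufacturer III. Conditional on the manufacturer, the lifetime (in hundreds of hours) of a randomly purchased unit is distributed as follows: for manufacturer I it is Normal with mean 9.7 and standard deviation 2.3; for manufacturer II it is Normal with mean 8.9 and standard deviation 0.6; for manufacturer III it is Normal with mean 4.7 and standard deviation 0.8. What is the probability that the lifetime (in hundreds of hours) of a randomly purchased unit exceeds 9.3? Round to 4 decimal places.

0.3824

Conditional on each manufacturer, P(X > 9.3): I: 0.569033; II: 0.252493; III: 4.46217e-09.
By total probability, P(X > 9.3) = 0.57·0.569033 + 0.23·0.252493 + 0.2·4.46217e-09 = 0.382422.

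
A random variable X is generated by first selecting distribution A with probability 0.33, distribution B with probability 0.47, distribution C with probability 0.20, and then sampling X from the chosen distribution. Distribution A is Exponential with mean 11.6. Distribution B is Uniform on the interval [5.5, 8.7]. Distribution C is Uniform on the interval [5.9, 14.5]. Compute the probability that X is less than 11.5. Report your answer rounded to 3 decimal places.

Conditional on each component, P(X < 11.5): A: 0.628935; B: 1; C: 0.651163.
By total probability, P(X < 11.5) = 0.33·0.628935 + 0.47·1 + 0.2·0.651163 = 0.807781.

0.808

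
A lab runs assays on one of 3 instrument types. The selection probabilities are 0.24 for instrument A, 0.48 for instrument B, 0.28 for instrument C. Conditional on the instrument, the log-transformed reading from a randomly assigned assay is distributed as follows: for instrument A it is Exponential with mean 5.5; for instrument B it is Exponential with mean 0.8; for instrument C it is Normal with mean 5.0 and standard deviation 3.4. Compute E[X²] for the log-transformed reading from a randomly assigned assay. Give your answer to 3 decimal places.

25.371

For each component E[X²] = Var + (mean)², giving A: 60.5; B: 1.28; C: 36.56.
Overall E[X²] = 0.24·60.5 + 0.48·1.28 + 0.28·36.56 = 25.3712.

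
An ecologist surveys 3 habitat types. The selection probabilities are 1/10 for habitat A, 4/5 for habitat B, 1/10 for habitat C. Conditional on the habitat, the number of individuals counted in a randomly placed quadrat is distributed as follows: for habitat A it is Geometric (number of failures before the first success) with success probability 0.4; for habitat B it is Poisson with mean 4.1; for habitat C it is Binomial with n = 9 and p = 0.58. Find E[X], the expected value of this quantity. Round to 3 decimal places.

Component means — A: 1.5; B: 4.1; C: 5.22.
E[X] = 0.1·1.5 + 0.8·4.1 + 0.1·5.22 = 3.952.

3.952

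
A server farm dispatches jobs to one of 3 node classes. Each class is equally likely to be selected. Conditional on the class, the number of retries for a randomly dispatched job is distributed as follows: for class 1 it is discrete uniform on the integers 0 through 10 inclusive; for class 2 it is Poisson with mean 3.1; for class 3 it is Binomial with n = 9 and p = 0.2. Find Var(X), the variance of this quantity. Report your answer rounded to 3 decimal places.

Per component, 1: μ=5, E[X²]=35; 2: μ=3.1, E[X²]=12.71; 3: μ=1.8, E[X²]=4.68.
E[X] = 0.333333·5 + 0.333333·3.1 + 0.333333·1.8 = 3.3.
E[X²] = 0.333333·35 + 0.333333·12.71 + 0.333333·4.68 = 17.4633.
Var(X) = E[X²] − (E[X])² = 17.4633 − 10.89 = 6.57333.

6.573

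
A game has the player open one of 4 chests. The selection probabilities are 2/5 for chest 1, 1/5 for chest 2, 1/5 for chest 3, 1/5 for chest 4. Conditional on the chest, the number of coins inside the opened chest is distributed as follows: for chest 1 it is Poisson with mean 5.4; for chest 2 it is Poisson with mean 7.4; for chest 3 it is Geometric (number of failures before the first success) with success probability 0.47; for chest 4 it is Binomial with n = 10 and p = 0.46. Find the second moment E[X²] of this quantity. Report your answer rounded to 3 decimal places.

31.719

For each component E[X²] = Var + (mean)², giving 1: 34.56; 2: 62.16; 3: 3.67089; 4: 23.644.
Overall E[X²] = 0.4·34.56 + 0.2·62.16 + 0.2·3.67089 + 0.2·23.644 = 31.719.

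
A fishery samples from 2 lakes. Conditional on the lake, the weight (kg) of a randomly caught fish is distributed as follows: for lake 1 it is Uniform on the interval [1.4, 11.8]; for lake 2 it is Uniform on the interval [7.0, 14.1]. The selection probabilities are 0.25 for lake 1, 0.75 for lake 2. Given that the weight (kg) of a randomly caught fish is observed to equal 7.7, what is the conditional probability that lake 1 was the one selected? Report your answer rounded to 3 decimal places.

0.185

Likelihoods f(7.7 | ·): 1: 0.0961538; 2: 0.140845.
Posterior ∝ prior × likelihood. Numerator for 1: 0.25·0.0961538 = 0.0240385.
Normalizing constant: 0.25·0.0961538 + 0.75·0.140845 = 0.129672.
P(1 | observation) = 0.0240385 / 0.129672 = 0.185379.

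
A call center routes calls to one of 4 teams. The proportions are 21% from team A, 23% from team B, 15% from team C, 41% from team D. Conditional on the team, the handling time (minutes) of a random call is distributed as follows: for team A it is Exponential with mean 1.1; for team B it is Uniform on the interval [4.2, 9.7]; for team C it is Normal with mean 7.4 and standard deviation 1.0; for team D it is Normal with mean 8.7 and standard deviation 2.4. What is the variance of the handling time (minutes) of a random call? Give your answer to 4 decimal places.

Per component, A: μ=1.1, E[X²]=2.42; B: μ=6.95, E[X²]=50.8233; C: μ=7.4, E[X²]=55.76; D: μ=8.7, E[X²]=81.45.
E[X] = 0.21·1.1 + 0.23·6.95 + 0.15·7.4 + 0.41·8.7 = 6.5065.
E[X²] = 0.21·2.42 + 0.23·50.8233 + 0.15·55.76 + 0.41·81.45 = 53.9561.
Var(X) = E[X²] − (E[X])² = 53.9561 − 42.3345 = 11.6215.

11.6215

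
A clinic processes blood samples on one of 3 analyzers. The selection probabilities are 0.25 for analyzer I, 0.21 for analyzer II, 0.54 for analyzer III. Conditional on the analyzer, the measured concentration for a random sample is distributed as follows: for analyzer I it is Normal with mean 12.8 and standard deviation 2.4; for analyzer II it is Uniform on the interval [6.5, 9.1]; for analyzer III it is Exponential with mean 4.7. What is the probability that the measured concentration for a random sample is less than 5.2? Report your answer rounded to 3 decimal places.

0.362

Conditional on each analyzer, P(X < 5.2): I: 0.000770985; II: 0; III: 0.669247.
By total probability, P(X < 5.2) = 0.25·0.000770985 + 0.21·0 + 0.54·0.669247 = 0.361586.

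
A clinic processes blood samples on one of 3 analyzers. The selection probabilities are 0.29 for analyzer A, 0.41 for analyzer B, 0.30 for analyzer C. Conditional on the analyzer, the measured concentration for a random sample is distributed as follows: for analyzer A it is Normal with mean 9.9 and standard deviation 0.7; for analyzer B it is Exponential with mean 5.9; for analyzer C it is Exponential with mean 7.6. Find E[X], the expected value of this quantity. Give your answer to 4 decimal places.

7.5700

Component means — A: 9.9; B: 5.9; C: 7.6.
E[X] = 0.29·9.9 + 0.41·5.9 + 0.3·7.6 = 7.57.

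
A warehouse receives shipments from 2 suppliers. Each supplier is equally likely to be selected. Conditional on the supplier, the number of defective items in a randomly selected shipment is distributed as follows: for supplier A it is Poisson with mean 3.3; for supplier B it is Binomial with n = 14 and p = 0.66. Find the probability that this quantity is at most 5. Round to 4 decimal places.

Conditional on each supplier, P(X ≤ 5): A: 0.882877; B: 0.0199807.
By total probability, P(X ≤ 5) = 0.5·0.882877 + 0.5·0.0199807 = 0.451429.

0.4514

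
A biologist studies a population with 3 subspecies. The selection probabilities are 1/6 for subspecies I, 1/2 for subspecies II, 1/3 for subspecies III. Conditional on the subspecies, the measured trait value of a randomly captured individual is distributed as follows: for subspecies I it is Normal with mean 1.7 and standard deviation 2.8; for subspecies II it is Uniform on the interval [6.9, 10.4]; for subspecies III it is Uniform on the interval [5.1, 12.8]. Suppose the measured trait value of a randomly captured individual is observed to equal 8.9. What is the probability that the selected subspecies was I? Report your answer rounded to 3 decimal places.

Likelihoods f(8.9 | ·): I: 0.00522302; II: 0.285714; III: 0.12987.
Posterior ∝ prior × likelihood. Numerator for I: 0.166667·0.00522302 = 0.000870503.
Normalizing constant: 0.166667·0.00522302 + 0.5·0.285714 + 0.333333·0.12987 = 0.187018.
P(I | observation) = 0.000870503 / 0.187018 = 0.00465465.

0.005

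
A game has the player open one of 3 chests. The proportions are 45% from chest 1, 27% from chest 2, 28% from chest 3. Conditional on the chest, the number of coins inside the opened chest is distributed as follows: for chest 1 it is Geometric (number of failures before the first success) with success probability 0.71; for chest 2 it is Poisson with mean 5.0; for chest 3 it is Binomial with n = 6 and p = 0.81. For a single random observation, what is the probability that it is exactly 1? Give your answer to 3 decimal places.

0.102

Conditional on each chest, P(X = 1): 1: 0.2059; 2: 0.0336897; 3: 0.00120338.
By total probability, P(X = 1) = 0.45·0.2059 + 0.27·0.0336897 + 0.28·0.00120338 = 0.102088.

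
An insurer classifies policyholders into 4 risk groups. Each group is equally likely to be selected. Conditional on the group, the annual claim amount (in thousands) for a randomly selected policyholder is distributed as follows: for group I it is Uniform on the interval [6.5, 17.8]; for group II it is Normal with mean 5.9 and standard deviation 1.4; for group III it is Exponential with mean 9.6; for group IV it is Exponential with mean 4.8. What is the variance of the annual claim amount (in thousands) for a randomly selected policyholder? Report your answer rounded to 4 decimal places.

Per component, I: μ=12.15, E[X²]=158.263; II: μ=5.9, E[X²]=36.77; III: μ=9.6, E[X²]=184.32; IV: μ=4.8, E[X²]=46.08.
E[X] = 0.25·12.15 + 0.25·5.9 + 0.25·9.6 + 0.25·4.8 = 8.1125.
E[X²] = 0.25·158.263 + 0.25·36.77 + 0.25·184.32 + 0.25·46.08 = 106.358.
Var(X) = E[X²] − (E[X])² = 106.358 − 65.8127 = 40.5457.

40.5457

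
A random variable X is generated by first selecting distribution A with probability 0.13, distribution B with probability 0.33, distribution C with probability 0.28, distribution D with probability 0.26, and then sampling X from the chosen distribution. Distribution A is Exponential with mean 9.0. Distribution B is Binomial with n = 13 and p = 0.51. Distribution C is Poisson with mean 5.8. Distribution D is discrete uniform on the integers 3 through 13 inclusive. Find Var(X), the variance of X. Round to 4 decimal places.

Per component, A: μ=9, E[X²]=162; B: μ=6.63, E[X²]=47.2056; C: μ=5.8, E[X²]=39.44; D: μ=8, E[X²]=74.
E[X] = 0.13·9 + 0.33·6.63 + 0.28·5.8 + 0.26·8 = 7.0619.
E[X²] = 0.13·162 + 0.33·47.2056 + 0.28·39.44 + 0.26·74 = 66.921.
Var(X) = E[X²] − (E[X])² = 66.921 − 49.8704 = 17.0506.

17.0506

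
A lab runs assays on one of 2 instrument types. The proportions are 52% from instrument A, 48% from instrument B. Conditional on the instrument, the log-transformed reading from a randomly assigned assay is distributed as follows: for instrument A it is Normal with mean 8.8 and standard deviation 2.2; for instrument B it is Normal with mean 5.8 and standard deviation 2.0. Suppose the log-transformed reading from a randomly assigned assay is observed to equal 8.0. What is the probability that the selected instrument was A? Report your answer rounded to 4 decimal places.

Likelihoods f(8.0 | ·): A: 0.169736; B: 0.108926.
Posterior ∝ prior × likelihood. Numerator for A: 0.52·0.169736 = 0.0882627.
Normalizing constant: 0.52·0.169736 + 0.48·0.108926 = 0.140547.
P(A | observation) = 0.0882627 / 0.140547 = 0.627993.

0.6280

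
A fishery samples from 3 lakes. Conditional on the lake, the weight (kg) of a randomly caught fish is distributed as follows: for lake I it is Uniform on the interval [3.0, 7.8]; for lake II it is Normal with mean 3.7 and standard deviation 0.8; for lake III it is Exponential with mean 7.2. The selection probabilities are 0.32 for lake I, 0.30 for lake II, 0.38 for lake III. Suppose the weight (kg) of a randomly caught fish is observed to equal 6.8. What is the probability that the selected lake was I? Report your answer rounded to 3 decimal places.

0.764

Likelihoods f(6.8 | ·): I: 0.208333; II: 0.000273665; III: 0.0540133.
Posterior ∝ prior × likelihood. Numerator for I: 0.32·0.208333 = 0.0666667.
Normalizing constant: 0.32·0.208333 + 0.3·0.000273665 + 0.38·0.0540133 = 0.0872738.
P(I | observation) = 0.0666667 / 0.0872738 = 0.763879.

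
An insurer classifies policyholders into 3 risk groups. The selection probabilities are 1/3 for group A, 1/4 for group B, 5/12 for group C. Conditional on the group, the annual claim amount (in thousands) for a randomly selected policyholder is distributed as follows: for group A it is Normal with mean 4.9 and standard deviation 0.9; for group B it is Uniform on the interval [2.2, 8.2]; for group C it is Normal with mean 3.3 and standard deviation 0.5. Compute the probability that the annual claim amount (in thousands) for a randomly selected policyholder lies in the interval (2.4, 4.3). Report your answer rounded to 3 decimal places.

0.555

Conditional on each group, P(2.4 < X < 4.3): A: 0.249756; B: 0.316667; C: 0.94132.
By total probability, P(2.4 < X < 4.3) = 0.333333·0.249756 + 0.25·0.316667 + 0.416667·0.94132 = 0.554635.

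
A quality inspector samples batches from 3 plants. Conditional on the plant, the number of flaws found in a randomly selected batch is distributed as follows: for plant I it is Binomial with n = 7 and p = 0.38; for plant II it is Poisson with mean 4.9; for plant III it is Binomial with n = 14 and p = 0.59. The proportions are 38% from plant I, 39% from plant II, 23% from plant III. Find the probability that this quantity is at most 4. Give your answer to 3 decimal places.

Conditional on each plant, P(X ≤ 4): I: 0.921827; II: 0.458212; III: 0.0211901.
By total probability, P(X ≤ 4) = 0.38·0.921827 + 0.39·0.458212 + 0.23·0.0211901 = 0.53387.

0.534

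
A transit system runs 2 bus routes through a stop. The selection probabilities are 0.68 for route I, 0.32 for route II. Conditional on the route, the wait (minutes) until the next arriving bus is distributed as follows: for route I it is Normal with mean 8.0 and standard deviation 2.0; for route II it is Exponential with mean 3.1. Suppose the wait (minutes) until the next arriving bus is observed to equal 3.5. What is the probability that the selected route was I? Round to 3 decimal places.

0.244

Likelihoods f(3.5 | ·): I: 0.0158698; II: 0.104305.
Posterior ∝ prior × likelihood. Numerator for I: 0.68·0.0158698 = 0.0107915.
Normalizing constant: 0.68·0.0158698 + 0.32·0.104305 = 0.0441691.
P(I | observation) = 0.0107915 / 0.0441691 = 0.244322.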